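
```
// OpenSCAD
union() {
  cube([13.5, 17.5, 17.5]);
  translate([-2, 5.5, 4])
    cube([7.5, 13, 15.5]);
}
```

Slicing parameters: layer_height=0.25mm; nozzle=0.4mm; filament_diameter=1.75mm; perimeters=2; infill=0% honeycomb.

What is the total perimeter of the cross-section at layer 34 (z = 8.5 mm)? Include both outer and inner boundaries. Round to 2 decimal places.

At z = 8.5 mm: the cube is present — its section is the full 13.5×17.5 rectangle (perimeter 62.00 mm); the 7.5×13 cube at (-2, 5.5) contributes its full rectangle (perimeter 41.00 mm); Merging all regions: the regions partially overlap (shared area 66.00 mm²), so the edge portions inside another operand are dropped and the merged outline is re-measured after clipping — boundary = 68.00 mm. Overall, the cross-section is a single solid region. Total boundary length (outer) = 68.00 mm.

68.00 mm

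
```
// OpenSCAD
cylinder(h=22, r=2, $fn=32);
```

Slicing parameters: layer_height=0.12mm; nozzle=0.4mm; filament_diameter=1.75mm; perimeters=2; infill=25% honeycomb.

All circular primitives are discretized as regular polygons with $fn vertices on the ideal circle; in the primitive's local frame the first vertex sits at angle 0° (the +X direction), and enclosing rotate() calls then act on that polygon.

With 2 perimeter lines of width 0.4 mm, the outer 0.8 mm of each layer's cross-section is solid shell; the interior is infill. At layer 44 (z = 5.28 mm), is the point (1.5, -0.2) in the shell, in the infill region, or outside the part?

At z = 5.28 mm: the r=2 cylinder gives a regular 32-gon of circumradius 2 (constant along its height). Overall, the cross-section is a single solid region. The nearest boundary edge runs (1.96, -0.39)→(2.00, 0.00); distance from the point to it = 0.48 mm. The point is inside the cross-section, 0.48 mm from the nearest boundary — within the 0.8 mm shell band (2 × 0.4).

shell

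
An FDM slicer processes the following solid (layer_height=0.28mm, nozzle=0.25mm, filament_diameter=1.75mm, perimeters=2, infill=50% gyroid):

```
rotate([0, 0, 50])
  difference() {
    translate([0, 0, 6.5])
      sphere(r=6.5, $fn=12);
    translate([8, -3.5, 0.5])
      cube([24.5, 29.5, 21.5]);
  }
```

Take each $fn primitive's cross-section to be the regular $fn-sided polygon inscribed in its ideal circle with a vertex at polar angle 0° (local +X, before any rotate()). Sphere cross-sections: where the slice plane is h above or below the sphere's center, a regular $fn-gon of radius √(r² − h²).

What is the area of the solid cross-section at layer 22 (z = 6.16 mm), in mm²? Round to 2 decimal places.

At z = 6.16 mm: the r=6.5 sphere contributes a regular 12-gon of circumradius √(6.5²−0.34²) = 6.491 (area = (12/2)·6.491²·sin(360°/12) = 126.40 mm²); the cube at (8, -3.5) is present — its section is the full 24.5×29.5 rectangle (area 722.75 mm²); Taking the first minus the rest: starting from the r=6.5 sphere (126.40 mm²), the 24.5×29.5 cube at (8, -3.5) misses the remaining region (no effect) — area = 126.40 mm²; (whole slice rotated 50° about Z — lengths, areas and connectivity unchanged). Overall, the cross-section is a single solid region. Net area = 126.40 mm².

126.40 mm²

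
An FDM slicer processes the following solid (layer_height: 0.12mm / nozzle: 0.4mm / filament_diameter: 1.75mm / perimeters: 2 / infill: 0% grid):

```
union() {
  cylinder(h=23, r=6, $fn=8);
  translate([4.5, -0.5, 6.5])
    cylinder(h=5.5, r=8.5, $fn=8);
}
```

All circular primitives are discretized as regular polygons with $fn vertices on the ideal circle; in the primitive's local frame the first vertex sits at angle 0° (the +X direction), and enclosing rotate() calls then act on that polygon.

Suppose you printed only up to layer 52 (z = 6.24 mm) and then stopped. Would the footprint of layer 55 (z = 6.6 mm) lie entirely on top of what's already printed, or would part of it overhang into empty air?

Compare the two slices. At z = 6.24: the r=6 cylinder gives a regular 8-gon of circumradius 6 (constant along its height) (area = (8/2)·6.000²·sin(360°/8) = 101.82 mm²); the cylinder at (4.5, -0.5) is absent (z outside [6.5, 12]); Combining (union): only the r=6 cylinder is present, so the union is just that shape — area = 101.82 mm². At z = 6.6: the r=6 cylinder gives a regular 8-gon of circumradius 6 (constant along its height) (area = (8/2)·6.000²·sin(360°/8) = 101.82 mm²); the r=8.5 cylinder at (4.5, -0.5) contributes a regular 8-gon of circumradius 8.5 (area = (8/2)·8.500²·sin(360°/8) = 204.35 mm²); Merging all regions: the regions partially overlap — summed areas 306.18 mm² minus the doubly-counted overlap 82.73 mm² gives 223.45 mm² — area = 223.45 mm². Checking containment: at z = 6.6 the cross-section extends beyond the z = 6.24 cross-section by about 121.63 mm².

part overhangs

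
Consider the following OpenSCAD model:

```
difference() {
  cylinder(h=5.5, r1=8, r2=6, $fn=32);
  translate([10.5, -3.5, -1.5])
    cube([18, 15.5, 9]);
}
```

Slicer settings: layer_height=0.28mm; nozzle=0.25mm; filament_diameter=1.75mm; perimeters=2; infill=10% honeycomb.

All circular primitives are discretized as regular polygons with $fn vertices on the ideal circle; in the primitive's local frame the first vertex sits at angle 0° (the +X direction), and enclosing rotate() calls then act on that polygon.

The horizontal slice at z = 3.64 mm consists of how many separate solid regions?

At z = 3.64 mm: the cone: at t=0.662 of its height the radius interpolates to r₁+(r₂−r₁)t = 6.676, giving a regular 32-gon of that circumradius; the 18×15.5 cube at (10.5, -3.5) contributes its full rectangle; Subtracting the remaining from the first: starting from the cone, the 18×15.5 cube at (10.5, -3.5) misses the remaining region (no effect) — 1 connected region. The result has 1 disconnected region.

1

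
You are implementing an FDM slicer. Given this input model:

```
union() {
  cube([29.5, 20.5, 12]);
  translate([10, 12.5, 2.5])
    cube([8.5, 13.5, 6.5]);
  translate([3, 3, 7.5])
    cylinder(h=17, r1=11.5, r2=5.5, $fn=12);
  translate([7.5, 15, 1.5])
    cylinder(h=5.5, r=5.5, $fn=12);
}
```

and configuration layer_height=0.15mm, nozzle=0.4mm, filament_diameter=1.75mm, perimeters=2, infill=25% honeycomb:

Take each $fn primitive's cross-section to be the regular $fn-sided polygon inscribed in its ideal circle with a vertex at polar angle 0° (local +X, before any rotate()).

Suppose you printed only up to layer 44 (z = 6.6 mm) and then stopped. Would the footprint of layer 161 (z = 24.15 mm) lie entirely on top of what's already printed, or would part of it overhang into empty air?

part overhangs

Compare the two slices. At z = 6.6: the 29.5×20.5 cube contributes its full rectangle (area 604.75 mm²); the cube at (10, 12.5) is present — its section is the full 8.5×13.5 rectangle (area 114.75 mm²); the cone at (3, 3) is absent (z outside [7.5, 24.5]); the cylinder at (7.5, 15): section is a regular 12-gon, circumradius r=5.5 (area = (12/2)·5.500²·sin(360°/12) = 90.75 mm²); Taking the union: the regions partially overlap — summed areas 810.25 mm² minus the doubly-counted overlap 158.75 mm² gives 651.50 mm² — area = 651.50 mm². At z = 24.15: the cube is absent (z outside [0, 12]); the cube at (10, 12.5) is not intersected at this z (z outside [2.5, 9]); the cone at (3, 3) contributes a regular 12-gon of circumradius 5.624 (interpolated between r1=11.5 and r2=5.5 at t=0.979) (area = (12/2)·5.624²·sin(360°/12) = 94.87 mm²); the cylinder at (7.5, 15) is absent (z outside [1.5, 7]); Merging all regions: only the cone at (3, 3) is present, so the union is just that shape — area = 94.87 mm². Checking containment: at z = 24.15 the cross-section extends beyond the z = 6.6 cross-section by about 30.85 mm².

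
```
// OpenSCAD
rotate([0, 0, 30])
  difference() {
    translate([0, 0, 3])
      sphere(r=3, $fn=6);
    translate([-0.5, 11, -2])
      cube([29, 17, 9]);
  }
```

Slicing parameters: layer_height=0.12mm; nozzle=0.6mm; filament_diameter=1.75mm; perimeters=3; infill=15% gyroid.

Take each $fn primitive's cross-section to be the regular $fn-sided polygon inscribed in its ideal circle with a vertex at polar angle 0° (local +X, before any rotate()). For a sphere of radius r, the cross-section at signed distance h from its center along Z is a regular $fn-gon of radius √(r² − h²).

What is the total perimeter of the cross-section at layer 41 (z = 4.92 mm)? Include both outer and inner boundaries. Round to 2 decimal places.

13.83 mm

At z = 4.92 mm: the r=3 sphere contributes a regular 6-gon of circumradius √(3²−1.92²) = 2.305 (perimeter = 2·6·2.305·sin(180°/6) = 13.83 mm); the cube at (-0.5, 11) (footprint 29×17) is included at this height (perimeter 92.00 mm); Taking the first minus the rest: starting from the r=3 sphere, the 29×17 cube at (-0.5, 11) misses the remaining region (no effect) — boundary = 13.83 mm; (whole slice rotated 30° about Z — lengths, areas and connectivity unchanged). Overall, the cross-section is a single solid region. Total boundary length (outer) = 13.83 mm.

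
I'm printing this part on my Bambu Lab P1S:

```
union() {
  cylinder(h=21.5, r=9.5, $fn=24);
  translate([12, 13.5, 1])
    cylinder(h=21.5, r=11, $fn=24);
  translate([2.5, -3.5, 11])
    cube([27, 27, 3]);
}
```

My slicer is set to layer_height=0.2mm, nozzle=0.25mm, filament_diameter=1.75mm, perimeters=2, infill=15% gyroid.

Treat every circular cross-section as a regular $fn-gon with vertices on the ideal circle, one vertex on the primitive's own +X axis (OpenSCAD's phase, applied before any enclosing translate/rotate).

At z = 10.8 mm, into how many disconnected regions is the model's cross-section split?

At z = 10.8 mm: the r=9.5 cylinder gives a regular 24-gon of circumradius 9.5 (constant along its height); the r=11 cylinder at (12, 13.5) gives a regular 24-gon of circumradius 11 (constant along its height); the cube at (2.5, -3.5) is not intersected at this z (z outside [11, 14]); Combining (union): the regions partially overlap (shared area 14.73 mm²), so overlapping operands fuse into one piece — 1 connected region. The result has 1 disconnected region.

1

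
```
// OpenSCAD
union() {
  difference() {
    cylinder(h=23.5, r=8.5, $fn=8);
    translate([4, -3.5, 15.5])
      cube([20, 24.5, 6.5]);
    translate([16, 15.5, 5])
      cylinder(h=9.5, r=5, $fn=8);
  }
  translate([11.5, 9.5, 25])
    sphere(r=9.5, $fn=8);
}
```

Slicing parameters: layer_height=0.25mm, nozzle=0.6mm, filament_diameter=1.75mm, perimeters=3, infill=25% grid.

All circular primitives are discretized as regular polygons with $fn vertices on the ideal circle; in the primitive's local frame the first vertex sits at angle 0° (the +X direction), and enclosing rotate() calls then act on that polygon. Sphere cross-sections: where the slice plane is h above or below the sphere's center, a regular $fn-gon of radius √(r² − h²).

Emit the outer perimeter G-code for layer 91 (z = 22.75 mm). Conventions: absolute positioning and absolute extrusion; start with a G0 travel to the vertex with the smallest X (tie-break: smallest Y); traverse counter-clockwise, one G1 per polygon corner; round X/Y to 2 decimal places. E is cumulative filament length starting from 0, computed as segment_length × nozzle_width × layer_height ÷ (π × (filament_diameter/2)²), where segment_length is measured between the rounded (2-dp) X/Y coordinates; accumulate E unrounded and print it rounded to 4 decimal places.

At z = 22.75 mm: the cylinder: section is a regular 8-gon, circumradius r=8.5; the cube at (4, -3.5) is absent (z outside [15.5, 22]); the cylinder at (16, 15.5) does not reach this height (z outside [5, 14.5]); Taking the first minus the rest: none of the subtracted shapes is present at this height, so the r=8.5 cylinder is unchanged — 1 connected region; the sphere at (11.5, 9.5): section is a regular 8-gon, circumradius = √(r²−h²) = √(9.5²−2.25²) = 9.230; Merging all regions: the regions partially overlap (shared area 9.60 mm²), so overlapping operands fuse into one piece — 1 connected region. The outline is a single polygon with 16 vertices. Extrusion per mm of travel: 0.6 × 0.25 / (π × 0.875²) = 0.062363. Accumulating E over each segment gives final E = 5.8322.

G0 X-8.50 Y0.00 Z22.75
G1 X-6.01 Y-6.01 E0.4057
G1 X0.00 Y-8.50 E0.8114
G1 X6.01 Y-6.01 E1.2171
G1 X8.50 Y0.00 E1.6228
G1 X7.74 Y1.83 E1.7464
G1 X11.50 Y0.27 E2.0002
G1 X18.03 Y2.97 E2.4409
G1 X20.73 Y9.50 E2.8815
G1 X18.03 Y16.03 E3.3222
G1 X11.50 Y18.73 E3.7629
G1 X4.97 Y16.03 E4.2035
G1 X2.27 Y9.50 E4.6442
G1 X3.24 Y7.16 E4.8022
G1 X0.00 Y8.50 E5.0208
G1 X-6.01 Y6.01 E5.4265
G1 X-8.50 Y0.00 E5.8322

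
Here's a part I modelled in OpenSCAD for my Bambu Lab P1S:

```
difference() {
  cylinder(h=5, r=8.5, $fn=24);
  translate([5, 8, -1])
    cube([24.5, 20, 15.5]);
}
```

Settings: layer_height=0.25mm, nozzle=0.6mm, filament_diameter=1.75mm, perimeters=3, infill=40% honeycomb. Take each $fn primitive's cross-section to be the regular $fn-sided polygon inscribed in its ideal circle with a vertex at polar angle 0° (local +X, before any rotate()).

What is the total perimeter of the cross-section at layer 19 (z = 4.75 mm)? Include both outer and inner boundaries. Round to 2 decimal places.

At z = 4.75 mm: the r=8.5 cylinder contributes a regular 24-gon of circumradius 8.5 (perimeter = 2·24·8.500·sin(180°/24) = 53.25 mm); the cube at (5, 8) is present — its section is the full 24.5×20 rectangle (perimeter 89.00 mm); Taking the first minus the rest: starting from the r=8.5 cylinder, the 24.5×20 cube at (5, 8) misses the remaining region (no effect) — boundary = 53.25 mm. Overall, the cross-section is a single solid region. Total boundary length (outer) = 53.25 mm.

53.25 mm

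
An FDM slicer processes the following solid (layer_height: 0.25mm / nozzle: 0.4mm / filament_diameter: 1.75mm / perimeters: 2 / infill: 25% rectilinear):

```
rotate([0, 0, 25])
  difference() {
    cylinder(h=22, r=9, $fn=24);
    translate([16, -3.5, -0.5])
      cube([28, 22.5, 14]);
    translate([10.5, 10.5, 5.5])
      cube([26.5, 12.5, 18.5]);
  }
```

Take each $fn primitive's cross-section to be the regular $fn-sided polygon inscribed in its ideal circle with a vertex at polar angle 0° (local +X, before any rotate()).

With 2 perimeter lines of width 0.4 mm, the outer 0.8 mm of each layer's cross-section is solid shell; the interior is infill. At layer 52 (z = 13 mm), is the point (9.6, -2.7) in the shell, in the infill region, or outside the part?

outside

At z = 13 mm: the r=9 cylinder gives a regular 24-gon of circumradius 9 (constant along its height); the cube at (16, -3.5) is present — its section is the full 28×22.5 rectangle; the cube at (10.5, 10.5) is present — its section is the full 26.5×12.5 rectangle; After the difference (first − rest): starting from the r=9 cylinder, the 28×22.5 cube at (16, -3.5) misses the remaining region (no effect); the 26.5×12.5 cube at (10.5, 10.5) misses the remaining region (no effect) — 1 connected region; (rotated 25° about Z; rotation is an isometry so areas/perimeters/island counts are preserved). Overall, the cross-section is a single solid region. Undo the 25° rotation: the query point maps to (7.559, -6.504) in the un-rotated model frame. The nearest boundary edge runs (7.79, -4.50)→(6.36, -6.36); distance from the point to it = 1.03 mm. The point is not inside any of the regions above, so it lies outside the cross-section (1.03 mm from the nearest boundary).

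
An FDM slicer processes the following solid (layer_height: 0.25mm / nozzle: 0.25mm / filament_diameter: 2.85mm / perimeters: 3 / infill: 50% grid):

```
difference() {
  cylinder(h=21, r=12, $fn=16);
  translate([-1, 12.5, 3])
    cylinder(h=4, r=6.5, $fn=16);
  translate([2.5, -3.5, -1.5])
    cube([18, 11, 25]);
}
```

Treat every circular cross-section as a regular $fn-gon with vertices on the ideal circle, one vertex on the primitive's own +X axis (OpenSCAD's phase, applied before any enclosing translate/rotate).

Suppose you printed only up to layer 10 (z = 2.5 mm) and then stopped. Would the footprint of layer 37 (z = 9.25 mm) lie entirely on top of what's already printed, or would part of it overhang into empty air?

Compare the two slices. At z = 2.5: the cylinder: section is a regular 16-gon, circumradius r=12 (area = (16/2)·12.000²·sin(360°/16) = 440.85 mm²); the cylinder at (-1, 12.5) does not reach this height (z outside [3, 7]); the 18×11 cube at (2.5, -3.5) contributes its full rectangle (area 198.00 mm²); Subtracting the remaining from the first: starting from the r=12 cylinder (440.85 mm²), the 18×11 cube at (2.5, -3.5) partially overlaps it — only the 95.70 mm² overlap (of its 198.00 mm²) is removed, clipping the outline — area = 345.15 mm². At z = 9.25: the r=12 cylinder gives a regular 16-gon of circumradius 12 (constant along its height) (area = (16/2)·12.000²·sin(360°/16) = 440.85 mm²); the cylinder at (-1, 12.5) is not intersected at this z (z outside [3, 7]); the cube at (2.5, -3.5) (footprint 18×11) is included at this height (area 198.00 mm²); After the difference (first − rest): starting from the r=12 cylinder (440.85 mm²), the 18×11 cube at (2.5, -3.5) partially overlaps it — only the 95.70 mm² overlap (of its 198.00 mm²) is removed, clipping the outline — area = 345.15 mm². Checking containment: the cross-section at z = 9.25 is a subset of the cross-section at z = 2.5.

entirely on top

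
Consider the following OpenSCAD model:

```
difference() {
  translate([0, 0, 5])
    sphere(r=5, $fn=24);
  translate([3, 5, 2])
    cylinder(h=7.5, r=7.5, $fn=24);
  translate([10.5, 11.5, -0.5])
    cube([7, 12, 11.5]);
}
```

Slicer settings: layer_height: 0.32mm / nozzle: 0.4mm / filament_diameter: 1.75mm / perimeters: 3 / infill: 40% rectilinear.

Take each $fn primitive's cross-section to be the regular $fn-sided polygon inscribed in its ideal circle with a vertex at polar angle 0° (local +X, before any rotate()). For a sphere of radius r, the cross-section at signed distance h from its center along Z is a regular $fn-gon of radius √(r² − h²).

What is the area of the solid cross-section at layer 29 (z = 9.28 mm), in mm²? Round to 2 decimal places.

3.02 mm²

At z = 9.28 mm: the r=5 sphere contributes a regular 24-gon of circumradius √(5²−4.28²) = 2.585 (area = (24/2)·2.585²·sin(360°/24) = 20.75 mm²); the r=7.5 cylinder at (3, 5) gives a regular 24-gon of circumradius 7.5 (constant along its height) (area = (24/2)·7.500²·sin(360°/24) = 174.70 mm²); the cube at (10.5, 11.5) (footprint 7×12) is included at this height (area 84.00 mm²); Subtracting the remaining from the first: starting from the r=5 sphere (20.75 mm²), the r=7.5 cylinder at (3, 5) partially overlaps it — only the 17.73 mm² overlap (of its 174.70 mm²) is removed, clipping the outline; the 7×12 cube at (10.5, 11.5) misses the remaining region (no effect) — area = 3.02 mm². Overall, the cross-section is a single solid region. Net area = 3.02 mm².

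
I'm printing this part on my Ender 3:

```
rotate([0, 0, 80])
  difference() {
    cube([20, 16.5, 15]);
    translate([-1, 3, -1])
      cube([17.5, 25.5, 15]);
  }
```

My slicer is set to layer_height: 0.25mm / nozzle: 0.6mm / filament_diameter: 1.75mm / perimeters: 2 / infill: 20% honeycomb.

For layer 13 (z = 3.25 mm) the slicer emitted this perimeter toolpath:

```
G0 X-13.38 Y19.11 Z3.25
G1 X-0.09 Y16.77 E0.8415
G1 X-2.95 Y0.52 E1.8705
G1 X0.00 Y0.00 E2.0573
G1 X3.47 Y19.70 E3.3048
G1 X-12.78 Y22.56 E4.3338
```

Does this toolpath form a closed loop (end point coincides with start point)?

Start point (G0): (-13.38, 19.11). End point (last G1): the path does not return to the start — open.

no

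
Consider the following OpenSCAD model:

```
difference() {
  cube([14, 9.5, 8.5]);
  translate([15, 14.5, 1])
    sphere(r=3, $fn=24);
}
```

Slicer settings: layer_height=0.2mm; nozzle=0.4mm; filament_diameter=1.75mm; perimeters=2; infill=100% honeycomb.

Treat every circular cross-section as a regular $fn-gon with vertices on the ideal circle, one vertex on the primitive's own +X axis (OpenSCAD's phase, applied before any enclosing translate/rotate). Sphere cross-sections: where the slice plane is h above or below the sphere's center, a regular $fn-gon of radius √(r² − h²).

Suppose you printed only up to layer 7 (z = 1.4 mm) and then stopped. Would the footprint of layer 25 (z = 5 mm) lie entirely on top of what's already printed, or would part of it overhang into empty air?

Compare the two slices. At z = 1.4: the 14×9.5 cube contributes its full rectangle (area 133.00 mm²); the sphere at (15, 14.5): section is a regular 24-gon, circumradius = √(r²−h²) = √(3²−0.4²) = 2.973 (area = (24/2)·2.973²·sin(360°/24) = 27.46 mm²); After the difference (first − rest): starting from the 14×9.5 cube (133.00 mm²), the r=3 sphere at (15, 14.5) misses the remaining region (no effect) — area = 133.00 mm². At z = 5: the cube (footprint 14×9.5) is included at this height (area 133.00 mm²); the sphere at (15, 14.5) is not intersected at this z (|z−center|=4.000 > r=3); Subtracting the remaining from the first: none of the subtracted shapes is present at this height, so the 14×9.5 cube is unchanged — area = 133.00 mm². Checking containment: the cross-section at z = 5 is a subset of the cross-section at z = 1.4.

entirely on top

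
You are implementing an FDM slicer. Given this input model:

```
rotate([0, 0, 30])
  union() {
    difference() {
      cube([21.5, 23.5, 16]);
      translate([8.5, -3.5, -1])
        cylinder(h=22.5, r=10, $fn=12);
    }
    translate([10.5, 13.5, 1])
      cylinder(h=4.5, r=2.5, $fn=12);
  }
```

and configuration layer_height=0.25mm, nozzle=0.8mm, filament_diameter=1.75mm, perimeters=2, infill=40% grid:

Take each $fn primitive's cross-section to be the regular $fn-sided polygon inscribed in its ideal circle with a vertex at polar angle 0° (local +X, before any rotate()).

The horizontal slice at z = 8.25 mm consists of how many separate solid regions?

1

At z = 8.25 mm: the cube is present — its section is the full 21.5×23.5 rectangle; the r=10 cylinder at (8.5, -3.5) gives a regular 12-gon of circumradius 10 (constant along its height); Taking the first minus the rest: starting from the 21.5×23.5 cube, the r=10 cylinder at (8.5, -3.5) partially overlaps it — only the 82.73 mm² overlap (of its 300.00 mm²) is removed, clipping the outline — 1 connected region; the cylinder at (10.5, 13.5) is not intersected at this z (z outside [1, 5.5]); Combining (union): only the result so far is present, so the union is just that shape — 1 connected region; (whole slice rotated 30° about Z — lengths, areas and connectivity unchanged). The result has 1 disconnected region.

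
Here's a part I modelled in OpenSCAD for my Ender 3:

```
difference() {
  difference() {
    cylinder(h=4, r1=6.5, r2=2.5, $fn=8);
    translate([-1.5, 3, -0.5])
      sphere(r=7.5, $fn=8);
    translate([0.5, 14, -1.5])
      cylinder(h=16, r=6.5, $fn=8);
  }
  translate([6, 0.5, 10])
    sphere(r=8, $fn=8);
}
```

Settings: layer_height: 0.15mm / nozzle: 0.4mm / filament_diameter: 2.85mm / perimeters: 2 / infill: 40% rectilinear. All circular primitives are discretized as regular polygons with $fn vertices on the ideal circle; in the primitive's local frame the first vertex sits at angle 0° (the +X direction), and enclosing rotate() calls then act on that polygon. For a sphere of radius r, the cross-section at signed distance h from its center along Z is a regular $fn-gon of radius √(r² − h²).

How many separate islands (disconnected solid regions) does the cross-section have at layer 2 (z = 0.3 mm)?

1

At z = 0.3 mm: the cone contributes a regular 8-gon of circumradius 6.200 (interpolated between r1=6.5 and r2=2.5 at t=0.075); the sphere at (-1.5, 3): section is a regular 8-gon, circumradius = √(r²−h²) = √(7.5²−0.8²) = 7.457; the r=6.5 cylinder at (0.5, 14) gives a regular 8-gon of circumradius 6.5 (constant along its height); Taking the first minus the rest: starting from the cone, the r=7.5 sphere at (-1.5, 3) partially overlaps it — only the 86.64 mm² overlap (of its 157.29 mm²) is removed, clipping the outline; the r=6.5 cylinder at (0.5, 14) misses the remaining region (no effect) — 1 connected region; the sphere at (6, 0.5) does not reach this height (|z−center|=9.700 > r=8); Taking the first minus the rest: none of the subtracted shapes is present at this height, so the result so far is unchanged — 1 connected region. Overall, the cross-section is a single solid region. Island count = 1.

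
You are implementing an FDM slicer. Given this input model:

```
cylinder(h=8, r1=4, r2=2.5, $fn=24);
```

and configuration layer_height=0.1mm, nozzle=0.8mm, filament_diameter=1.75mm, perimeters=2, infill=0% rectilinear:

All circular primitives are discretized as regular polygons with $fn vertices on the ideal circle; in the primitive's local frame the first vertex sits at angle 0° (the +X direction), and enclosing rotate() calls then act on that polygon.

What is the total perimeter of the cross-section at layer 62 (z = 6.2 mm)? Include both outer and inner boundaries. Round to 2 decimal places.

At z = 6.2 mm: the cone contributes a regular 24-gon of circumradius 2.837 (interpolated between r1=4 and r2=2.5 at t=0.775) (perimeter = 2·24·2.837·sin(180°/24) = 17.78 mm). Overall, the cross-section is a single solid region. Total boundary length (outer) = 17.78 mm.

17.78 mm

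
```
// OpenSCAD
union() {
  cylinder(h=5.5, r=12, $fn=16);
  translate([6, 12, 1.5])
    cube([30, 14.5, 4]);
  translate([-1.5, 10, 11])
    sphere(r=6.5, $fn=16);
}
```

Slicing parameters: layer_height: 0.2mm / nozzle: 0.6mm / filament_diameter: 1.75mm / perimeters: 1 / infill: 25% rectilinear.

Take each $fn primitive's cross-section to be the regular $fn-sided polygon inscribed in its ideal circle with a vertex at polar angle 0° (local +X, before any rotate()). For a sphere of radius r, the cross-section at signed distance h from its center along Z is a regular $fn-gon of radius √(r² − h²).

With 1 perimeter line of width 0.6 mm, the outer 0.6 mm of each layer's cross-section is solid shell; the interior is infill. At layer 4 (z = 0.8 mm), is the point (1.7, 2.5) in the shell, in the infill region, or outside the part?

infill

At z = 0.8 mm: the r=12 cylinder gives a regular 16-gon of circumradius 12 (constant along its height); the cube at (6, 12) is not intersected at this z (z outside [1.5, 5.5]); the sphere at (-1.5, 10) is absent (|z−center|=10.200 > r=6.5); Merging all regions: only the r=12 cylinder is present, so the union is just that shape — 1 connected region. Overall, the cross-section is a single solid region. The nearest boundary edge runs (8.49, 8.49)→(4.59, 11.09); distance from the point to it = 8.75 mm. The point is inside the cross-section and 8.75 mm from the nearest boundary — more than the 0.6 mm shell width (1 × 0.6), so it's in the infill interior.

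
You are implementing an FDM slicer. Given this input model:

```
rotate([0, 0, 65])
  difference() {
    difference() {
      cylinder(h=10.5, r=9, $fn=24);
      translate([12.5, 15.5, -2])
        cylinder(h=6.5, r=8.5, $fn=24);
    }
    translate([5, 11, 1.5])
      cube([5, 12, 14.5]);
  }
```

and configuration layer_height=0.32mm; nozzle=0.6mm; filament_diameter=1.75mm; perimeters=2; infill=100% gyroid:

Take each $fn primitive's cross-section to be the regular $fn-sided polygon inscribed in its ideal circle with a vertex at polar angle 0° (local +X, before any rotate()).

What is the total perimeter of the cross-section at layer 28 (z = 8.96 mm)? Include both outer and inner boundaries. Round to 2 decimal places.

56.39 mm

At z = 8.96 mm: the r=9 cylinder contributes a regular 24-gon of circumradius 9 (perimeter = 2·24·9.000·sin(180°/24) = 56.39 mm); the cylinder at (12.5, 15.5) does not reach this height (z outside [-2, 4.5]); Subtracting the remaining from the first: none of the subtracted shapes is present at this height, so the r=9 cylinder is unchanged — boundary = 56.39 mm; the 5×12 cube at (5, 11) contributes its full rectangle (perimeter 34.00 mm); After the difference (first − rest): starting from the result so far, the 5×12 cube at (5, 11) misses the remaining region (no effect) — boundary = 56.39 mm; (whole slice rotated 65° about Z — lengths, areas and connectivity unchanged). Overall, the cross-section is a single solid region. Total boundary length (outer) = 56.39 mm.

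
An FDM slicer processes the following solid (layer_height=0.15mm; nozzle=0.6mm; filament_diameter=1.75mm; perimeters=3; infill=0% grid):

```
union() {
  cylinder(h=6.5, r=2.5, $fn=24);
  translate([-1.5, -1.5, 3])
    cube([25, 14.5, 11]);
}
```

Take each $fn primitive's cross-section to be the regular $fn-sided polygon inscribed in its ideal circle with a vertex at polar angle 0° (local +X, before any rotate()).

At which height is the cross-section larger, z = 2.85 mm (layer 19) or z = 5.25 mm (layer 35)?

Layer 19 (z = 2.85): the r=2.5 cylinder gives a regular 24-gon of circumradius 2.5 (constant along its height) (area = (24/2)·2.500²·sin(360°/24) = 19.41 mm²); the cube at (-1.5, -1.5) is not intersected at this z (z outside [3, 14]); Taking the union: only the r=2.5 cylinder is present, so the union is just that shape — area = 19.41 mm². So its area = 19.41 mm². Layer 35 (z = 5.25): the r=2.5 cylinder gives a regular 24-gon of circumradius 2.5 (constant along its height) (area = (24/2)·2.500²·sin(360°/24) = 19.41 mm²); the cube at (-1.5, -1.5) (footprint 25×14.5) is included at this height (area 362.50 mm²); Combining (union): the regions partially overlap — summed areas 381.91 mm² minus the doubly-counted overlap 14.08 mm² gives 367.83 mm² — area = 367.83 mm². So its area = 367.83 mm². Layer 35 is larger (367.83 vs 19.41 mm²).

layer 35 (z = 5.25 mm)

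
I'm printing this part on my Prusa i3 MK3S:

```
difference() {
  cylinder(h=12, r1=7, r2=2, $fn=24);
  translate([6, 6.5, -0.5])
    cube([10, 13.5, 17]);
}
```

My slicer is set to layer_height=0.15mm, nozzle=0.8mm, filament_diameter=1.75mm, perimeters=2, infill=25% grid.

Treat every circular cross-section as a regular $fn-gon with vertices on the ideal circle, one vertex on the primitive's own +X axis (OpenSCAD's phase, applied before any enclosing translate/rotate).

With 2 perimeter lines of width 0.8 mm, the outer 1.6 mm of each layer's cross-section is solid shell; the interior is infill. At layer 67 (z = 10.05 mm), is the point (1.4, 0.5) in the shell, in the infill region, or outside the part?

shell

At z = 10.05 mm: the cone (r1=7→r2=2) has section circumradius 2.812 here — a regular 24-gon; the cube at (6, 6.5) (footprint 10×13.5) is included at this height; Taking the first minus the rest: starting from the cone, the 10×13.5 cube at (6, 6.5) misses the remaining region (no effect) — 1 connected region. Overall, the cross-section is a single solid region. The nearest boundary edge runs (2.44, 1.41)→(2.72, 0.73); distance from the point to it = 1.30 mm. The point is inside the cross-section, 1.30 mm from the nearest boundary — within the 1.6 mm shell band (2 × 0.8).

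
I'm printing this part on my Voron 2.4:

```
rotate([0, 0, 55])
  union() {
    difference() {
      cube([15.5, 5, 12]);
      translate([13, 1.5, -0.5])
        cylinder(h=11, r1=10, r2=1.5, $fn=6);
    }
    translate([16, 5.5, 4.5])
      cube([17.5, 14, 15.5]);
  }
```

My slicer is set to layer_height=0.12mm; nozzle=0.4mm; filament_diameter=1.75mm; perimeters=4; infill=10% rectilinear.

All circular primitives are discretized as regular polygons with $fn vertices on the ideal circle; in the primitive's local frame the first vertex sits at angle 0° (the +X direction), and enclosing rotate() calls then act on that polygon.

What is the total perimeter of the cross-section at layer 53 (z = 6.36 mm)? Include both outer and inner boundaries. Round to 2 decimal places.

At z = 6.36 mm: the 15.5×5 cube contributes its full rectangle (perimeter 41.00 mm); the cone at (13, 1.5) contributes a regular 6-gon of circumradius 4.699 (interpolated between r1=10 and r2=1.5 at t=0.624) (perimeter = 2·6·4.699·sin(180°/6) = 28.19 mm); After the difference (first − rest): starting from the 15.5×5 cube, the cone at (13, 1.5) partially overlaps it — only the 31.81 mm² overlap (of its 57.37 mm²) is removed, clipping the outline — boundary = 30.26 mm; the cube at (16, 5.5) (footprint 17.5×14) is included at this height (perimeter 63.00 mm); Taking the union: the 2 present regions are separate (no shared area or edge), so areas and boundary lengths simply add and each stays a separate island — boundary = 93.26 mm; (whole slice rotated 55° about Z — lengths, areas and connectivity unchanged). Overall, the cross-section has 2 separate islands. Total boundary length (outer) = 93.26 mm.

93.26 mm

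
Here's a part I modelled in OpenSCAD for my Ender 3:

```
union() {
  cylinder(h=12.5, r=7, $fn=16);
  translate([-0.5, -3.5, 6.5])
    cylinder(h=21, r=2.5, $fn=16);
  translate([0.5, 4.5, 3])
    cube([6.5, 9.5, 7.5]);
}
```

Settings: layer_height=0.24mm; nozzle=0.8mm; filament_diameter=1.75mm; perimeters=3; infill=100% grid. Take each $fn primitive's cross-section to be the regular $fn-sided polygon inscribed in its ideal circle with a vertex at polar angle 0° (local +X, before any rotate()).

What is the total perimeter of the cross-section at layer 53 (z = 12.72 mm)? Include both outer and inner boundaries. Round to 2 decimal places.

15.61 mm

At z = 12.72 mm: the cylinder is not intersected at this z (z outside [0, 12.5]); the r=2.5 cylinder at (-0.5, -3.5) contributes a regular 16-gon of circumradius 2.5 (perimeter = 2·16·2.500·sin(180°/16) = 15.61 mm); the cube at (0.5, 4.5) is not intersected at this z (z outside [3, 10.5]); Taking the union: only the r=2.5 cylinder at (-0.5, -3.5) is present, so the union is just that shape — boundary = 15.61 mm. Overall, the cross-section is a single solid region. Total boundary length (outer) = 15.61 mm.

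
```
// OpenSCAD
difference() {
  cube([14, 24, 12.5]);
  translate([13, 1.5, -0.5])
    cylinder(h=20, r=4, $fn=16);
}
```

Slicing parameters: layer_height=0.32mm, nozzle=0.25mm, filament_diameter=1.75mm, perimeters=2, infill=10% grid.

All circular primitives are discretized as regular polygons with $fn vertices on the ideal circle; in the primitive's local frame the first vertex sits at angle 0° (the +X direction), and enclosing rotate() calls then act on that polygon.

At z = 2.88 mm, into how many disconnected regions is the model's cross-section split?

At z = 2.88 mm: the cube is present — its section is the full 14×24 rectangle; the cylinder at (13, 1.5): section is a regular 16-gon, circumradius r=4; After the difference (first − rest): starting from the 14×24 cube, the r=4 cylinder at (13, 1.5) partially overlaps it — only the 23.42 mm² overlap (of its 48.98 mm²) is removed, clipping the outline — 1 connected region. The result has 1 disconnected region.

1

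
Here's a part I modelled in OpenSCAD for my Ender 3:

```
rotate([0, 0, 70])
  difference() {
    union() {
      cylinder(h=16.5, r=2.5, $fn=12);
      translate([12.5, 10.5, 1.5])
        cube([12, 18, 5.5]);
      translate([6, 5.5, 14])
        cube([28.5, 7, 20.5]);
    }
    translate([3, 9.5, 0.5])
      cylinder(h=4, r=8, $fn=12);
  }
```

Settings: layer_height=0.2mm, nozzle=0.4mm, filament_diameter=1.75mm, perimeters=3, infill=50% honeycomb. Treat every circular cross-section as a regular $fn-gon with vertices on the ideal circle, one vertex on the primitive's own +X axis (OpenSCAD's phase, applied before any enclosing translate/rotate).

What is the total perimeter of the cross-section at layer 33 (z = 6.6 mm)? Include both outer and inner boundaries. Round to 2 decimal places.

At z = 6.6 mm: the r=2.5 cylinder gives a regular 12-gon of circumradius 2.5 (constant along its height) (perimeter = 2·12·2.500·sin(180°/12) = 15.53 mm); the cube at (12.5, 10.5) is present — its section is the full 12×18 rectangle (perimeter 60.00 mm); the cube at (6, 5.5) is not intersected at this z (z outside [14, 34.5]); Combining (union): the 2 present regions are separate (no shared area or edge), so areas and boundary lengths simply add and each stays a separate island — boundary = 75.53 mm; the cylinder at (3, 9.5) does not reach this height (z outside [0.5, 4.5]); Taking the first minus the rest: none of the subtracted shapes is present at this height, so the result so far is unchanged — boundary = 75.53 mm; (whole slice rotated 70° about Z — lengths, areas and connectivity unchanged). Overall, the cross-section has 2 separate islands. Total boundary length (outer) = 75.53 mm.

75.53 mm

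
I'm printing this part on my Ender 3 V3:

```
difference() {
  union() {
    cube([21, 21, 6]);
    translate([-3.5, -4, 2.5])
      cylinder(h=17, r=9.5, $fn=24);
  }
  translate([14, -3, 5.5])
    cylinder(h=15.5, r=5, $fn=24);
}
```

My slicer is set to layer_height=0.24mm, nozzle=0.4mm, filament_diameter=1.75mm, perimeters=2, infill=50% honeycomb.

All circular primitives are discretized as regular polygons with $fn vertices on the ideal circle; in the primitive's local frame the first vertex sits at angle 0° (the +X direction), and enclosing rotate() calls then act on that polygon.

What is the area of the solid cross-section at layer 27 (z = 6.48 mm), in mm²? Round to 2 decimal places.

280.30 mm²

At z = 6.48 mm: the cube is absent (z outside [0, 6]); the cylinder at (-3.5, -4): section is a regular 24-gon, circumradius r=9.5 (area = (24/2)·9.500²·sin(360°/24) = 280.30 mm²); Combining (union): only the r=9.5 cylinder at (-3.5, -4) is present, so the union is just that shape — area = 280.30 mm²; the r=5 cylinder at (14, -3) contributes a regular 24-gon of circumradius 5 (area = (24/2)·5.000²·sin(360°/24) = 77.65 mm²); Subtracting the remaining from the first: starting from the result so far (280.30 mm²), the r=5 cylinder at (14, -3) misses the remaining region (no effect) — area = 280.30 mm². Overall, the cross-section is a single solid region. Net area = 280.30 mm².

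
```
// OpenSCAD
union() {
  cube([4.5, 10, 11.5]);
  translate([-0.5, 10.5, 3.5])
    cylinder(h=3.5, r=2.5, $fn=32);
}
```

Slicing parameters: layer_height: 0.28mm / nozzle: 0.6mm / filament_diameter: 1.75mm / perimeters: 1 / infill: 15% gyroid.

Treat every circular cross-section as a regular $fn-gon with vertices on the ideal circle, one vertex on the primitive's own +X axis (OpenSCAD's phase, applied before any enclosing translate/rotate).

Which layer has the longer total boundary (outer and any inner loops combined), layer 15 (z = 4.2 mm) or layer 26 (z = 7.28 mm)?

Layer 15 (z = 4.2): the cube (footprint 4.5×10) is included at this height (perimeter 29.00 mm); the r=2.5 cylinder at (-0.5, 10.5) contributes a regular 32-gon of circumradius 2.5 (perimeter = 2·32·2.500·sin(180°/32) = 15.68 mm); Combining (union): the regions partially overlap (shared area 2.65 mm²), so the edge portions inside another operand are dropped and the merged outline is re-measured after clipping — boundary = 37.87 mm. So its perimeter = 37.87 mm. Layer 26 (z = 7.28): the cube is present — its section is the full 4.5×10 rectangle (perimeter 29.00 mm); the cylinder at (-0.5, 10.5) is not intersected at this z (z outside [3.5, 7]); Combining (union): only the 4.5×10 cube is present, so the union is just that shape — boundary = 29.00 mm. So its perimeter = 29.00 mm. Layer 15 is larger (37.87 vs 29.00 mm).

layer 15 (z = 4.2 mm)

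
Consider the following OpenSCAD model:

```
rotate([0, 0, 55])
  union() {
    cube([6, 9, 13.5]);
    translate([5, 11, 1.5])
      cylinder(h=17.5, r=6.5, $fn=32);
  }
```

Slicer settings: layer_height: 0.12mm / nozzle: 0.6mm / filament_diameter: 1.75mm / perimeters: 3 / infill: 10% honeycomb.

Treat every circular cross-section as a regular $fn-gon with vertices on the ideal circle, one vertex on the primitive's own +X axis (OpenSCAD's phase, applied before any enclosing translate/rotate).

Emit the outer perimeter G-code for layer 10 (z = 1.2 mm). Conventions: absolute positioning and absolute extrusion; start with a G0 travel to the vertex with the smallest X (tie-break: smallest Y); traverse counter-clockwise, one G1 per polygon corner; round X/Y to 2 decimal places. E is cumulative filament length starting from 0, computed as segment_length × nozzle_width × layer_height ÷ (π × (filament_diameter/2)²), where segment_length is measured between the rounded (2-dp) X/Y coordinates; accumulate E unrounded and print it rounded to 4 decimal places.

G0 X-7.37 Y5.16 Z1.20
G1 X0.00 Y0.00 E0.2693
G1 X3.44 Y4.91 E0.4488
G1 X-3.93 Y10.08 E0.7183
G1 X-7.37 Y5.16 E0.8980

At z = 1.2 mm: the cube (footprint 6×9) is included at this height; the cylinder at (5, 11) is not intersected at this z (z outside [1.5, 19]); Merging all regions: only the 6×9 cube is present, so the union is just that shape — 1 connected region; (rotated 55° about Z; rotation is an isometry so areas/perimeters/island counts are preserved). The outline is a single polygon with 4 vertices. Extrusion per mm of travel: 0.6 × 0.12 / (π × 0.875²) = 0.029934. Accumulating E over each segment gives final E = 0.8980.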